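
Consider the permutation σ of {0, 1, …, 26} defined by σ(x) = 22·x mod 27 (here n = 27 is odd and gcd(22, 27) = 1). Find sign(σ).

+1

Start at x=25: 25 → 10 → 4 → 7 → 19 → 13 → 16 → … (one orbit).
Cycle type of π: 9×2 + 3×2 + 1×3; total 7 cycles.
Σ(ℓ_i−1) = 27−7 = 20; sign = (−1)^20 = +1.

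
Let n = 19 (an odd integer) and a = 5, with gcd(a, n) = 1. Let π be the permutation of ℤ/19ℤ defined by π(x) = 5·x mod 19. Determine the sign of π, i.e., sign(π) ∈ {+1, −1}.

+1

Trace 11: π^k(11) = [11, 17, 9, 7, 16, 4, 1] for k=0..6.
π_5 has 3 disjoint cycles with lengths [9, 9, 1] on {0,…,18}.
n − c = 19 − 3 = 16; sign = (−1)^16 = +1.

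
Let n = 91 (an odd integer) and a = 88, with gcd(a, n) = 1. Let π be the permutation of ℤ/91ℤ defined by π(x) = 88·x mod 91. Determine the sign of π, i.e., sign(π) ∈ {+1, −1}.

Start at x=88: 88 → 9 → 64 → 81 → 30 → 1 → 88 (one orbit).
The orbit structure of x ↦ 88x mod 91: 17 orbits of sizes [6, 6, 6, 6, 6, 6, 6, 6, 6, 6, 6, 6, 6, 6, 3, 3, 1].
n − c = 91 − 17 = 74; sign = (−1)^74 = +1.
(88|91)_J = +1 (Zolotarev's lemma cross-check).

+1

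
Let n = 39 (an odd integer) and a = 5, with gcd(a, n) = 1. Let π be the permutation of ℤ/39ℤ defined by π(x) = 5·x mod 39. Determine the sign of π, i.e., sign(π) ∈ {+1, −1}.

+1

Start at x=25: 25 → 8 → 1 → 5 → 25 (one orbit).
11 cycles of lengths [4, 4, 4, 4, 4, 4, 4, 4, 4, 2, 1].
With 11 cycles on 39 points, sign = (−1)^{39−11} = +1.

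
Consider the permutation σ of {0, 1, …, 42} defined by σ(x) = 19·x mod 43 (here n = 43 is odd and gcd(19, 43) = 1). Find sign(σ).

-1

Trace 32: π^k(32) = [32, 6, 28, 16, 3, 14, 8] for k=0..6.
The orbit structure of x ↦ 19x mod 43: 2 orbits of sizes [42, 1].
sign(π) = (−1)^{n − #cycles} = (−1)^{43−2} = (−1)^41 = -1.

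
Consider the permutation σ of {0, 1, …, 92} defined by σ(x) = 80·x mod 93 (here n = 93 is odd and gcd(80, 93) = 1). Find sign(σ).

Trace 14: π^k(14) = [14, 4, 41, 25, 47, 40, 38] for k=0..6.
6 cycles of lengths [30, 30, 15, 15, 2, 1].
6 cycles on 93: each ℓ→(−1)^(ℓ−1), product (−1)^87 = -1.
The Jacobi symbol (80|93) = -1 (Zolotarev) agrees.

-1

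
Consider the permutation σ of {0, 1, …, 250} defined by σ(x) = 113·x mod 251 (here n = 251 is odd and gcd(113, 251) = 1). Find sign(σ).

+1

Trace 1: π^k(1) = [1, 113, 219, 149, 20] for k=0..4.
π_113 has 51 disjoint cycles with lengths [5, 5, 5, 5, 5, 5, 5, 5, 5, 5, 5, 5, 5, 5, 5, 5, 5, 5, 5, 5, 5, 5, 5, 5, 5, 5, 5, 5, 5, 5, 5, 5, 5, 5, 5, 5, 5, 5, 5, 5, 5, 5, 5, 5, 5, 5, 5, 5, 5, 5, 1] on {0,…,250}.
n − c = 251 − 51 = 200; sign = (−1)^200 = +1.
Via Zolotarev, sign(π_{113}) = (113|251) = +1.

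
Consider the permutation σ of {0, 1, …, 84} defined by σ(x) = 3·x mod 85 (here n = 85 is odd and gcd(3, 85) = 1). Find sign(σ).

Orbit of 27 under x↦3x: [27, 81, 73, 49, 62, 16, 48]… (length divides ord_85(3)).
7 cycles of lengths [16, 16, 16, 16, 16, 4, 1].
With 7 cycles on 85 points, sign = (−1)^{85−7} = +1.
Via Zolotarev, sign(π_{3}) = (3|85) = +1.

+1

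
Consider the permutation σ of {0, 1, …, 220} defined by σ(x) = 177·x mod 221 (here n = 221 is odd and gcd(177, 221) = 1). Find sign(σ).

Start at x=112: 112 → 155 → 31 → 183 → 125 → 25 → 5 → … (one orbit).
Cycle lengths of π_177 on ℤ/221ℤ: [16, 16, 16, 16, 16, 16, 16, 16, 16, 16, 16, 16, 16, 4, 4, 4, 1]; 17 cycles in total.
With 17 cycles on 221 points, sign = (−1)^{221−17} = +1.
Check: (177/221) = +1 by Zolotarev.

+1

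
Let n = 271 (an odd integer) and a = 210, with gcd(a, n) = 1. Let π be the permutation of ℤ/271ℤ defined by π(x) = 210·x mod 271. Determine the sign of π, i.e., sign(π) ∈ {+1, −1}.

Start at x=15: 15 → 169 → 260 → 129 → 261 → 68 → 188 → … (one orbit).
π_210 has 2 disjoint cycles with lengths [270, 1] on {0,…,270}.
With 2 cycles on 271 points, sign = (−1)^{271−2} = -1.
Zolotarev: (210|271) = -1, matching the cycle-count sign.

-1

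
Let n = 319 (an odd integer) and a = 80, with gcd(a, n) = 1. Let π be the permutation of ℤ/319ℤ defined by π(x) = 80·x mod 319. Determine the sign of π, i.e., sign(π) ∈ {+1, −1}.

Orbit of 170 under x↦80x: [170, 202, 210, 212, 53, 93, 103]… (length divides ord_319(80)).
π_80 has 9 disjoint cycles with lengths [70, 70, 70, 70, 14, 14, 5, 5, 1] on {0,…,318}.
With 9 cycles on 319 points, sign = (−1)^{319−9} = +1.

+1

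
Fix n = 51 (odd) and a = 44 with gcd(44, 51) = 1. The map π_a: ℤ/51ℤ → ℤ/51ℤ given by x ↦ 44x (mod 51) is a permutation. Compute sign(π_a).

Trace 49: π^k(49) = [49, 14, 4, 23, 43, 5, 16] for k=0..6.
The orbit structure of x ↦ 44x mod 51: 5 orbits of sizes [16, 16, 16, 2, 1].
n − c = 51 − 5 = 46; sign = (−1)^46 = +1.
Zolotarev: (44|51) = +1, matching the cycle-count sign.

+1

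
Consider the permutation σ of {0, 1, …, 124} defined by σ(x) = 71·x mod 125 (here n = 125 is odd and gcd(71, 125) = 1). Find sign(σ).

Start at x=116: 116 → 111 → 6 → 51 → 121 → 91 → 86 → … (one orbit).
Cycle type of π: 25×4 + 5×4 + 1×5; total 13 cycles.
n − c = 125 − 13 = 112; sign = (−1)^112 = +1.

+1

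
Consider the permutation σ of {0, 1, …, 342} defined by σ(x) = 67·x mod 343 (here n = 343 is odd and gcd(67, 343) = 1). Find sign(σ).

Orbit of 128 under x↦67x: [128, 1, 67, 30, 295, 214, 275]… (length divides ord_343(67)).
Cycle type of π: 21×14 + 3×16 + 1; total 31 cycles.
343 − 31 = 312 transpositions; sign(π) = (−1)^312 = +1.

+1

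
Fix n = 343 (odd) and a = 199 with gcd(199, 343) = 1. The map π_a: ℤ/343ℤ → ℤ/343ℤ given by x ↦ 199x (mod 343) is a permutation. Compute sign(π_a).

-1

Trace 164: π^k(164) = [164, 51, 202, 67, 299, 162, 339] for k=0..6.
π_199 has 4 disjoint cycles with lengths [294, 42, 6, 1] on {0,…,342}.
Σ(ℓ_i−1) = 343−4 = 339; sign = (−1)^339 = -1.
Via Zolotarev, sign(π_{199}) = (199|343) = -1.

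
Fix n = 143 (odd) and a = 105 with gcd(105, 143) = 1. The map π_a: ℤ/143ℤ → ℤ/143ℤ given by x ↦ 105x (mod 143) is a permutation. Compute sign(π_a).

-1

Trace 1: π^k(1) = [1, 105, 14, 40, 53, 131, 27] for k=0..6.
π_105 has 26 disjoint cycles with lengths [10, 10, 10, 10, 10, 10, 10, 10, 10, 10, 10, 10, 10, 1, 1, 1, 1, 1, 1, 1, 1, 1, 1, 1, 1, 1] on {0,…,142}.
26 cycles on 143: each ℓ→(−1)^(ℓ−1), product (−1)^117 = -1.
Via Zolotarev, sign(π_{105}) = (105|143) = -1.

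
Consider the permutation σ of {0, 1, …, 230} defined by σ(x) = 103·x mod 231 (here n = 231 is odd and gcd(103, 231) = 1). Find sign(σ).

Orbit of 199 under x↦103x: [199, 169, 82, 130, 223, 100, 136]… (length divides ord_231(103)).
The orbit structure of x ↦ 103x mod 231: 18 orbits of sizes [30, 30, 30, 30, 30, 30, 6, 6, 6, 5, 5, 5, 5, 5, 5, 1, 1, 1].
sign(π) = (−1)^{n − #cycles} = (−1)^{231−18} = (−1)^213 = -1.
Zolotarev: (103|231) = -1, matching the cycle-count sign.

-1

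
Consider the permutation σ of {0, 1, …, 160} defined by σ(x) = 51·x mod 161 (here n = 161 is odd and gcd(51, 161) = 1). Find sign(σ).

Start at x=8: 8 → 86 → 39 → 57 → 9 → 137 → 64 → … (one orbit).
6 cycles of lengths [66, 66, 22, 3, 3, 1].
sign(π) = (−1)^{n − #cycles} = (−1)^{161−6} = (−1)^155 = -1.

-1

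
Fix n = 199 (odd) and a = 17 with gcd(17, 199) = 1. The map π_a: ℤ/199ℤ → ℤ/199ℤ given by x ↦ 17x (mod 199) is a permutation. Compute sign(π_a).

Trace 18: π^k(18) = [18, 107, 28, 78, 132, 55, 139] for k=0..6.
π_17 has 4 disjoint cycles with lengths [66, 66, 66, 1] on {0,…,198}.
Σ(ℓ_i−1) = 199−4 = 195; sign = (−1)^195 = -1.
Zolotarev: (17|199) = -1, matching the cycle-count sign.

-1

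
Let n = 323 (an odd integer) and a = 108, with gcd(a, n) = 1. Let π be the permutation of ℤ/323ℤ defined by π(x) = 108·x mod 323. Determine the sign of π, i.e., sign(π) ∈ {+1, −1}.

+1

Start at x=41: 41 → 229 → 184 → 169 → 164 → 270 → 90 → … (one orbit).
5 cycles of lengths [144, 144, 18, 16, 1].
323 − 5 = 318 transpositions; sign(π) = (−1)^318 = +1.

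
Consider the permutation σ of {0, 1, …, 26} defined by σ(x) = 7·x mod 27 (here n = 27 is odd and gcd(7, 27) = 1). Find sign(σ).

+1

Trace 25: π^k(25) = [25, 13, 10, 16, 4, 1, 7] for k=0..6.
Decompose π into cycles: lengths [9, 9, 3, 3, 1, 1, 1] (7 cycles, including the fixed point 0).
27 − 7 = 20 transpositions; sign(π) = (−1)^20 = +1.
Via Zolotarev, sign(π_{7}) = (7|27) = +1.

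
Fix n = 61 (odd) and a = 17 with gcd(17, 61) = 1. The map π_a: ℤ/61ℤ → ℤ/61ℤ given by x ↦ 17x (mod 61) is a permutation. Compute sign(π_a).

-1

Start at x=5: 5 → 24 → 42 → 43 → 60 → 44 → 16 → … (one orbit).
π_17 has 2 disjoint cycles with lengths [60, 1] on {0,…,60}.
61 − 2 = 59 transpositions; sign(π) = (−1)^59 = -1.
Via Zolotarev, sign(π_{17}) = (17|61) = -1.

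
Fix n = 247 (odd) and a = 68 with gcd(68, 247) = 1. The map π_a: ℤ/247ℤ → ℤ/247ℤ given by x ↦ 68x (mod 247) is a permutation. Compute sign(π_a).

Start at x=1: 1 → 68 → 178 → 1 (one orbit).
Cycle lengths of π_68 on ℤ/247ℤ: [3, 3, 3, 3, 3, 3, 3, 3, 3, 3, 3, 3, 3, 3, 3, 3, 3, 3, 3, 3, 3, 3, 3, 3, 3, 3, 3, 3, 3, 3, 3, 3, 3, 3, 3, 3, 3, 3, 3, 3, 3, 3, 3, 3, 3, 3, 3, 3, 3, 3, 3, 3, 3, 3, 3, 3, 3, 3, 3, 3, 3, 3, 3, 3, 3, 3, 3, 3, 3, 3, 3, 3, 3, 3, 3, 3, 3, 3, 3, 3, 3, 3, 1]; 83 cycles in total.
n − c = 247 − 83 = 164; sign = (−1)^164 = +1.

+1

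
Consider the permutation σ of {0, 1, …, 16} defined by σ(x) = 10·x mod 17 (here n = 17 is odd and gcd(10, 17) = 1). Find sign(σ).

-1

Orbit of 11 under x↦10x: [11, 8, 12, 1, 10, 15, 14]… (length divides ord_17(10)).
π_10 has 2 disjoint cycles with lengths [16, 1] on {0,…,16}.
Σ(ℓ_i−1) = 17−2 = 15; sign = (−1)^15 = -1.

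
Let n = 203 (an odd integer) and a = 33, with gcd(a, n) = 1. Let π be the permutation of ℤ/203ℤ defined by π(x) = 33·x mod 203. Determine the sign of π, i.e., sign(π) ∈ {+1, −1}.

Orbit of 80 under x↦33x: [80, 1, 33, 74, 6, 198, 38]… (length divides ord_203(33)).
Cycle lengths of π_33 on ℤ/203ℤ: [42, 42, 42, 42, 14, 14, 6, 1]; 8 cycles in total.
With 8 cycles on 203 points, sign = (−1)^{203−8} = -1.
Zolotarev: (33|203) = -1, matching the cycle-count sign.

-1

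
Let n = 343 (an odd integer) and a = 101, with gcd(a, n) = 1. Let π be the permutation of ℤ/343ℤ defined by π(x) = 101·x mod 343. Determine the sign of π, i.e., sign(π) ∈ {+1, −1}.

Orbit of 74 under x↦101x: [74, 271, 274, 234, 310, 97, 193]… (length divides ord_343(101)).
The orbit structure of x ↦ 101x mod 343: 4 orbits of sizes [294, 42, 6, 1].
343 − 4 = 339 transpositions; sign(π) = (−1)^339 = -1.
(101|343)_J = -1 (Zolotarev's lemma cross-check).

-1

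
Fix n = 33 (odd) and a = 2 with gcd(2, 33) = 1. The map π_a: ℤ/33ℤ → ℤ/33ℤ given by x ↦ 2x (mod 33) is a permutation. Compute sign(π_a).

Start at x=4: 4 → 8 → 16 → 32 → 31 → 29 → 25 → … (one orbit).
π_2 has 5 disjoint cycles with lengths [10, 10, 10, 2, 1] on {0,…,32}.
Σ(ℓ_i−1) = 33−5 = 28; sign = (−1)^28 = +1.

+1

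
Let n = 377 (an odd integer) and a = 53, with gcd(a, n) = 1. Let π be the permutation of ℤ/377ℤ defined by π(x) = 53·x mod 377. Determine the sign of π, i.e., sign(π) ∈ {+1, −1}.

Start at x=339: 339 → 248 → 326 → 313 → 1 → 53 → 170 → 339 (one orbit).
65 cycles of lengths [7, 7, 7, 7, 7, 7, 7, 7, 7, 7, 7, 7, 7, 7, 7, 7, 7, 7, 7, 7, 7, 7, 7, 7, 7, 7, 7, 7, 7, 7, 7, 7, 7, 7, 7, 7, 7, 7, 7, 7, 7, 7, 7, 7, 7, 7, 7, 7, 7, 7, 7, 7, 1, 1, 1, 1, 1, 1, 1, 1, 1, 1, 1, 1, 1].
65 cycles on 377: each ℓ→(−1)^(ℓ−1), product (−1)^312 = +1.

+1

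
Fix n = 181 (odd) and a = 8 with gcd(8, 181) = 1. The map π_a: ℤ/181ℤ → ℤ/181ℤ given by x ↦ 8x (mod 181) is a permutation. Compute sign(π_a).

-1

Trace 36: π^k(36) = [36, 107, 132, 151, 122, 71, 25] for k=0..6.
Cycle type of π: 60×3 + 1; total 4 cycles.
Σ(ℓ_i−1) = 181−4 = 177; sign = (−1)^177 = -1.
(8|181)_J = -1 (Zolotarev's lemma cross-check).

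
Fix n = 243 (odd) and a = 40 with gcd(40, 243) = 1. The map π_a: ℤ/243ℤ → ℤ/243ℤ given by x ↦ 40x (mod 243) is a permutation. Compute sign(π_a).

+1

Orbit of 43 under x↦40x: [43, 19, 31, 25, 28, 148, 88]… (length divides ord_243(40)).
Decompose π into cycles: lengths [81, 81, 27, 27, 9, 9, 3, 3, 1, 1, 1] (11 cycles, including the fixed point 0).
n − c = 243 − 11 = 232; sign = (−1)^232 = +1.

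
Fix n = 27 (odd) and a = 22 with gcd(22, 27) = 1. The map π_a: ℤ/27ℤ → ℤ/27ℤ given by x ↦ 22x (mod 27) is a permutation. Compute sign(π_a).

+1

Trace 4: π^k(4) = [4, 7, 19, 13, 16, 1, 22] for k=0..6.
7 cycles of lengths [9, 9, 3, 3, 1, 1, 1].
With 7 cycles on 27 points, sign = (−1)^{27−7} = +1.
Via Zolotarev, sign(π_{22}) = (22|27) = +1.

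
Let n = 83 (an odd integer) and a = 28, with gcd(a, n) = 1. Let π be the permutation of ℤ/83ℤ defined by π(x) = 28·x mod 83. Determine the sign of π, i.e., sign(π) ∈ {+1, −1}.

Trace 28: π^k(28) = [28, 37, 40, 41, 69, 23, 63] for k=0..6.
The orbit structure of x ↦ 28x mod 83: 3 orbits of sizes [41, 41, 1].
sign(π) = (−1)^{n − #cycles} = (−1)^{83−3} = (−1)^80 = +1.

+1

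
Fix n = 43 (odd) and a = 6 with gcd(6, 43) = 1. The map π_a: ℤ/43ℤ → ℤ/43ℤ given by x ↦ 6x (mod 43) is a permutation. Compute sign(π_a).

+1

Trace 1: π^k(1) = [1, 6, 36] for k=0..2.
The orbit structure of x ↦ 6x mod 43: 15 orbits of sizes [3, 3, 3, 3, 3, 3, 3, 3, 3, 3, 3, 3, 3, 3, 1].
15 cycles on 43: each ℓ→(−1)^(ℓ−1), product (−1)^28 = +1.
Via Zolotarev, sign(π_{6}) = (6|43) = +1.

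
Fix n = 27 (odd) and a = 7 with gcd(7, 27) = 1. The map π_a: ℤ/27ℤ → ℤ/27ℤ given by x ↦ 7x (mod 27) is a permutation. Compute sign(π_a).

+1

Trace 10: π^k(10) = [10, 16, 4, 1, 7, 22, 19] for k=0..6.
Decompose π into cycles: lengths [9, 9, 3, 3, 1, 1, 1] (7 cycles, including the fixed point 0).
sign(π) = (−1)^{n − #cycles} = (−1)^{27−7} = (−1)^20 = +1.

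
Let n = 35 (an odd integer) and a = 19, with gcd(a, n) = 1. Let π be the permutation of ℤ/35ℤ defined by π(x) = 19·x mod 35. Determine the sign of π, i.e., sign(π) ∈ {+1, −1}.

Trace 16: π^k(16) = [16, 24, 1, 19, 11, 34] for k=0..5.
Decompose π into cycles: lengths [6, 6, 6, 6, 6, 2, 2, 1] (8 cycles, including the fixed point 0).
With 8 cycles on 35 points, sign = (−1)^{35−8} = -1.
(19|35)_J = -1 (Zolotarev's lemma cross-check).

-1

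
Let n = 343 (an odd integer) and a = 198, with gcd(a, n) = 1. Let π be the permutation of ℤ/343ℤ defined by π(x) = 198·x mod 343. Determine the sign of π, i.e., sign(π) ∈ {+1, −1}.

Trace 235: π^k(235) = [235, 225, 303, 312, 36, 268, 242] for k=0..6.
π_198 has 7 disjoint cycles with lengths [147, 147, 21, 21, 3, 3, 1] on {0,…,342}.
Σ(ℓ_i−1) = 343−7 = 336; sign = (−1)^336 = +1.
Zolotarev: (198|343) = +1, matching the cycle-count sign.

+1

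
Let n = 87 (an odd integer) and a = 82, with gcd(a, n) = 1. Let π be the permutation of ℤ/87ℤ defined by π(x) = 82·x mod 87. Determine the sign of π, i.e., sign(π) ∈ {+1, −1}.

+1

Orbit of 25 under x↦82x: [25, 49, 16, 7, 52, 1, 82]… (length divides ord_87(82)).
The orbit structure of x ↦ 82x mod 87: 15 orbits of sizes [7, 7, 7, 7, 7, 7, 7, 7, 7, 7, 7, 7, 1, 1, 1].
87 − 15 = 72 transpositions; sign(π) = (−1)^72 = +1.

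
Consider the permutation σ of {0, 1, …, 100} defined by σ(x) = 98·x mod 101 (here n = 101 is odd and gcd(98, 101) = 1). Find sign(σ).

Trace 94: π^k(94) = [94, 21, 38, 88, 39, 85, 48] for k=0..6.
Cycle lengths of π_98 on ℤ/101ℤ: [100, 1]; 2 cycles in total.
101 − 2 = 99 transpositions; sign(π) = (−1)^99 = -1.
The Jacobi symbol (98|101) = -1 (Zolotarev) agrees.

-1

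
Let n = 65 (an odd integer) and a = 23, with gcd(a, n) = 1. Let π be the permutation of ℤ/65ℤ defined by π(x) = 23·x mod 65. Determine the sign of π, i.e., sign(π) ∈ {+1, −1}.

-1

Start at x=43: 43 → 14 → 62 → 61 → 38 → 29 → 17 → … (one orbit).
Cycle type of π: 12×4 + 6×2 + 4 + 1; total 8 cycles.
8 cycles on 65: each ℓ→(−1)^(ℓ−1), product (−1)^57 = -1.
Zolotarev: (23|65) = -1, matching the cycle-count sign.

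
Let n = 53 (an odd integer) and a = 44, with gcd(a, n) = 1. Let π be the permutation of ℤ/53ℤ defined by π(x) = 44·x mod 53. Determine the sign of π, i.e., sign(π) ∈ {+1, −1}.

+1

Orbit of 24 under x↦44x: [24, 49, 36, 47, 1, 44, 28]… (length divides ord_53(44)).
Decompose π into cycles: lengths [13, 13, 13, 13, 1] (5 cycles, including the fixed point 0).
n − c = 53 − 5 = 48; sign = (−1)^48 = +1.
Zolotarev: (44|53) = +1, matching the cycle-count sign.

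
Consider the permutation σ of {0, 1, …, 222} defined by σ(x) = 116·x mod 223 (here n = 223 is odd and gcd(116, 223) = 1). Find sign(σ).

+1

Trace 36: π^k(36) = [36, 162, 60, 47, 100, 4, 18] for k=0..6.
Cycle lengths of π_116 on ℤ/223ℤ: [111, 111, 1]; 3 cycles in total.
With 3 cycles on 223 points, sign = (−1)^{223−3} = +1.
The Jacobi symbol (116|223) = +1 (Zolotarev) agrees.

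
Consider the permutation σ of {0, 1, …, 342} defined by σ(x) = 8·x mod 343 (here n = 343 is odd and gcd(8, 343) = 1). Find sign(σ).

Start at x=330: 330 → 239 → 197 → 204 → 260 → 22 → 176 → … (one orbit).
The orbit structure of x ↦ 8x mod 343: 19 orbits of sizes [49, 49, 49, 49, 49, 49, 7, 7, 7, 7, 7, 7, 1, 1, 1, 1, 1, 1, 1].
19 cycles on 343: each ℓ→(−1)^(ℓ−1), product (−1)^324 = +1.

+1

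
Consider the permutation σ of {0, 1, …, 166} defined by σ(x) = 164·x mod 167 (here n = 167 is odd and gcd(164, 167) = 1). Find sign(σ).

-1

Start at x=59: 59 → 157 → 30 → 77 → 103 → 25 → 92 → … (one orbit).
Cycle lengths of π_164 on ℤ/167ℤ: [166, 1]; 2 cycles in total.
2 cycles on 167: each ℓ→(−1)^(ℓ−1), product (−1)^165 = -1.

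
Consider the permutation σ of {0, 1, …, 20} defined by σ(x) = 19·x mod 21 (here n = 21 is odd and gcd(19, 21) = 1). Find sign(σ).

-1

Trace 16: π^k(16) = [16, 10, 1, 19, 4, 13] for k=0..5.
π_19 has 6 disjoint cycles with lengths [6, 6, 6, 1, 1, 1] on {0,…,20}.
6 cycles on 21: each ℓ→(−1)^(ℓ−1), product (−1)^15 = -1.
(19|21)_J = -1 (Zolotarev's lemma cross-check).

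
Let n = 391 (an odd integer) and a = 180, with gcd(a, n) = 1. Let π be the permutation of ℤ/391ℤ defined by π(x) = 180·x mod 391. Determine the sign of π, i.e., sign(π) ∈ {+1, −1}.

Trace 225: π^k(225) = [225, 227, 196, 90, 169, 313, 36] for k=0..6.
Cycle type of π: 176×2 + 22 + 16 + 1; total 5 cycles.
391 − 5 = 386 transpositions; sign(π) = (−1)^386 = +1.
(180|391)_J = +1 (Zolotarev's lemma cross-check).

+1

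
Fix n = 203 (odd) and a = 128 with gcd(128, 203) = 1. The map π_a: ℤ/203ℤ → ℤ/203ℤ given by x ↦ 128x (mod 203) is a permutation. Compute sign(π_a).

Orbit of 128 under x↦128x: [128, 144, 162, 30, 186, 57, 191]… (length divides ord_203(128)).
Cycle lengths of π_128 on ℤ/203ℤ: [12, 12, 12, 12, 12, 12, 12, 12, 12, 12, 12, 12, 12, 12, 4, 4, 4, 4, 4, 4, 4, 3, 3, 1]; 24 cycles in total.
203 − 24 = 179 transpositions; sign(π) = (−1)^179 = -1.

-1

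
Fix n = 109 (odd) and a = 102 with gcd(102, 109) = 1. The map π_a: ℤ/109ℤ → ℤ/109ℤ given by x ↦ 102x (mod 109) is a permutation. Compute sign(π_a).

+1

Start at x=7: 7 → 60 → 16 → 106 → 21 → 71 → 48 → … (one orbit).
π_102 has 3 disjoint cycles with lengths [54, 54, 1] on {0,…,108}.
With 3 cycles on 109 points, sign = (−1)^{109−3} = +1.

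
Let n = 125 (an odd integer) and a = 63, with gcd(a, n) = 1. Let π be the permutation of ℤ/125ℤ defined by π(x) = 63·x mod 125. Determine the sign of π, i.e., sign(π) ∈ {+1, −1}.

-1

Trace 69: π^k(69) = [69, 97, 111, 118, 59, 92, 46] for k=0..6.
Cycle lengths of π_63 on ℤ/125ℤ: [100, 20, 4, 1]; 4 cycles in total.
n − c = 125 − 4 = 121; sign = (−1)^121 = -1.
Via Zolotarev, sign(π_{63}) = (63|125) = -1.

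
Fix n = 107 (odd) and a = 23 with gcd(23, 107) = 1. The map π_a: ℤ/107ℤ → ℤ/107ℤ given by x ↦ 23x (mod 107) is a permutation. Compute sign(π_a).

+1

Orbit of 14 under x↦23x: [14, 1, 23, 101, 76, 36, 79]… (length divides ord_107(23)).
π_23 has 3 disjoint cycles with lengths [53, 53, 1] on {0,…,106}.
n − c = 107 − 3 = 104; sign = (−1)^104 = +1.
Via Zolotarev, sign(π_{23}) = (23|107) = +1.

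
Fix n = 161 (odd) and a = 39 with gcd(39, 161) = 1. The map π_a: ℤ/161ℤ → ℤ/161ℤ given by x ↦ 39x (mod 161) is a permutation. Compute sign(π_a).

+1

Start at x=141: 141 → 25 → 9 → 29 → 4 → 156 → 127 → … (one orbit).
π_39 has 9 disjoint cycles with lengths [33, 33, 33, 33, 11, 11, 3, 3, 1] on {0,…,160}.
161 − 9 = 152 transpositions; sign(π) = (−1)^152 = +1.
(39|161)_J = +1 (Zolotarev's lemma cross-check).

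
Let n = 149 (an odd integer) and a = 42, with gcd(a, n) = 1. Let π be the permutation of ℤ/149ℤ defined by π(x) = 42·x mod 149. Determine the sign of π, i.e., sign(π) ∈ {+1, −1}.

+1

Orbit of 6 under x↦42x: [6, 103, 5, 61, 29, 26, 49]… (length divides ord_149(42)).
Cycle lengths of π_42 on ℤ/149ℤ: [74, 74, 1]; 3 cycles in total.
sign(π) = (−1)^{n − #cycles} = (−1)^{149−3} = (−1)^146 = +1.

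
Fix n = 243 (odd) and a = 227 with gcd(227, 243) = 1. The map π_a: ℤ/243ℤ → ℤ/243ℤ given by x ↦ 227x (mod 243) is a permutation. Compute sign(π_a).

-1

Orbit of 13 under x↦227x: [13, 35, 169, 212, 10, 83, 130]… (length divides ord_243(227)).
6 cycles of lengths [162, 54, 18, 6, 2, 1].
243 − 6 = 237 transpositions; sign(π) = (−1)^237 = -1.
Via Zolotarev, sign(π_{227}) = (227|243) = -1.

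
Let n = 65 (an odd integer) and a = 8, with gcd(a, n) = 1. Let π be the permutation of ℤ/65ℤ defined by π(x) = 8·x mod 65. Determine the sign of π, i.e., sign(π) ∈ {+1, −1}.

+1

Orbit of 57 under x↦8x: [57, 1, 8, 64]… (length divides ord_65(8)).
π_8 has 17 disjoint cycles with lengths [4, 4, 4, 4, 4, 4, 4, 4, 4, 4, 4, 4, 4, 4, 4, 4, 1] on {0,…,64}.
n − c = 65 − 17 = 48; sign = (−1)^48 = +1.
Via Zolotarev, sign(π_{8}) = (8|65) = +1.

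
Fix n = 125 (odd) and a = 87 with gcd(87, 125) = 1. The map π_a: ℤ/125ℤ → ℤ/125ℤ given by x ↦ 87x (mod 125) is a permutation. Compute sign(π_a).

-1

Orbit of 72 under x↦87x: [72, 14, 93, 91, 42, 29, 23]… (length divides ord_125(87)).
4 cycles of lengths [100, 20, 4, 1].
4 cycles on 125: each ℓ→(−1)^(ℓ−1), product (−1)^121 = -1.
Via Zolotarev, sign(π_{87}) = (87|125) = -1.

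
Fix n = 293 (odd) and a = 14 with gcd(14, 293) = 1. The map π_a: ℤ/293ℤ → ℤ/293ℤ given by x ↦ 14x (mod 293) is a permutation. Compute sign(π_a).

+1

Trace 206: π^k(206) = [206, 247, 235, 67, 59, 240, 137] for k=0..6.
3 cycles of lengths [146, 146, 1].
Σ(ℓ_i−1) = 293−3 = 290; sign = (−1)^290 = +1.
Zolotarev: (14|293) = +1, matching the cycle-count sign.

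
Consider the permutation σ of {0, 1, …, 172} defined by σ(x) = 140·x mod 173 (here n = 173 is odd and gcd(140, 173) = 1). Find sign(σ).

+1

Start at x=83: 83 → 29 → 81 → 95 → 152 → 1 → 140 → … (one orbit).
The orbit structure of x ↦ 140x mod 173: 5 orbits of sizes [43, 43, 43, 43, 1].
With 5 cycles on 173 points, sign = (−1)^{173−5} = +1.
Check: (140/173) = +1 by Zolotarev.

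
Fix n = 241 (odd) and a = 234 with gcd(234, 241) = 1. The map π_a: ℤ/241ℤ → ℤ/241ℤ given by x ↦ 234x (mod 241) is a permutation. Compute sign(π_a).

-1

Start at x=20: 20 → 101 → 16 → 129 → 61 → 55 → 97 → … (one orbit).
Decompose π into cycles: lengths [240, 1] (2 cycles, including the fixed point 0).
2 cycles on 241: each ℓ→(−1)^(ℓ−1), product (−1)^239 = -1.
(234|241)_J = -1 (Zolotarev's lemma cross-check).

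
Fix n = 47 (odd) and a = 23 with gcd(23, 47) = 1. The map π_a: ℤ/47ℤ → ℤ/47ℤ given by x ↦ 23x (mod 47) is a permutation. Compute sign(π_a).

Trace 24: π^k(24) = [24, 35, 6, 44, 25, 11, 18] for k=0..6.
The orbit structure of x ↦ 23x mod 47: 2 orbits of sizes [46, 1].
n − c = 47 − 2 = 45; sign = (−1)^45 = -1.
Check: (23/47) = -1 by Zolotarev.

-1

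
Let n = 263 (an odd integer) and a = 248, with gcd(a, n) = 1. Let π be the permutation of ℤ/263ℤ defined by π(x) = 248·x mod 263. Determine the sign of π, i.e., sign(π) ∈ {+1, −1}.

Orbit of 34 under x↦248x: [34, 16, 23, 181, 178, 223, 74]… (length divides ord_263(248)).
Cycle lengths of π_248 on ℤ/263ℤ: [131, 131, 1]; 3 cycles in total.
With 3 cycles on 263 points, sign = (−1)^{263−3} = +1.
Via Zolotarev, sign(π_{248}) = (248|263) = +1.

+1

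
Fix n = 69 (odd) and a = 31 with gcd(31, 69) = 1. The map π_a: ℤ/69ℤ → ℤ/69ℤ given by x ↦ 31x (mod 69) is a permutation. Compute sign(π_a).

+1

Trace 4: π^k(4) = [4, 55, 49, 1, 31, 64, 52] for k=0..6.
9 cycles of lengths [11, 11, 11, 11, 11, 11, 1, 1, 1].
sign(π) = (−1)^{n − #cycles} = (−1)^{69−9} = (−1)^60 = +1.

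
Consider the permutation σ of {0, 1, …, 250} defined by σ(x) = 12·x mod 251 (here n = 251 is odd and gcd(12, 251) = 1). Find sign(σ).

Trace 232: π^k(232) = [232, 23, 25, 49, 86, 28, 85] for k=0..6.
Cycle lengths of π_12 on ℤ/251ℤ: [125, 125, 1]; 3 cycles in total.
251 − 3 = 248 transpositions; sign(π) = (−1)^248 = +1.
Check: (12/251) = +1 by Zolotarev.

+1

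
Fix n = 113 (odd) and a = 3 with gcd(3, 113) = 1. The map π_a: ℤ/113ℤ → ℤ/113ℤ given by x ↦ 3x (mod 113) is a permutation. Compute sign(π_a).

Trace 40: π^k(40) = [40, 7, 21, 63, 76, 2, 6] for k=0..6.
2 cycles of lengths [112, 1].
113 − 2 = 111 transpositions; sign(π) = (−1)^111 = -1.
(3|113)_J = -1 (Zolotarev's lemma cross-check).

-1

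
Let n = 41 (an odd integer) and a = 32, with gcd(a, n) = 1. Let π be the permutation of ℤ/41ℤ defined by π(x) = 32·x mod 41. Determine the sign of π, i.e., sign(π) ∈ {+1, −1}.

Start at x=9: 9 → 1 → 32 → 40 → 9 (one orbit).
Cycle type of π: 4×10 + 1; total 11 cycles.
41 − 11 = 30 transpositions; sign(π) = (−1)^30 = +1.
Zolotarev: (32|41) = +1, matching the cycle-count sign.

+1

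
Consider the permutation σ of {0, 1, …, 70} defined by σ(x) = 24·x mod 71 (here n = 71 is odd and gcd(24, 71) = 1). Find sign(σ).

+1

Start at x=36: 36 → 12 → 4 → 25 → 32 → 58 → 43 → … (one orbit).
Cycle type of π: 35×2 + 1; total 3 cycles.
sign(π) = (−1)^{n − #cycles} = (−1)^{71−3} = (−1)^68 = +1.
Via Zolotarev, sign(π_{24}) = (24|71) = +1.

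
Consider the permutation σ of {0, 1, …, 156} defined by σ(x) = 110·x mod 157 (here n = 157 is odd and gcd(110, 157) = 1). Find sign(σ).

+1

Start at x=19: 19 → 49 → 52 → 68 → 101 → 120 → 12 → … (one orbit).
Cycle lengths of π_110 on ℤ/157ℤ: [78, 78, 1]; 3 cycles in total.
sign(π) = (−1)^{n − #cycles} = (−1)^{157−3} = (−1)^154 = +1.
(110|157)_J = +1 (Zolotarev's lemma cross-check).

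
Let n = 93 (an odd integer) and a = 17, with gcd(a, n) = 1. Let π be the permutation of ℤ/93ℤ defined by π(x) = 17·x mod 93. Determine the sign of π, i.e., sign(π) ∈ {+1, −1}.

Orbit of 82 under x↦17x: [82, 92, 76, 83, 16, 86, 67]… (length divides ord_93(17)).
The orbit structure of x ↦ 17x mod 93: 5 orbits of sizes [30, 30, 30, 2, 1].
With 5 cycles on 93 points, sign = (−1)^{93−5} = +1.

+1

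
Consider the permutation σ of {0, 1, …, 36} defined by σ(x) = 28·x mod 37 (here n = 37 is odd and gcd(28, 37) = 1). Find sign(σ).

Orbit of 26 under x↦28x: [26, 25, 34, 27, 16, 4, 1]… (length divides ord_37(28)).
Cycle type of π: 18×2 + 1; total 3 cycles.
3 cycles on 37: each ℓ→(−1)^(ℓ−1), product (−1)^34 = +1.
The Jacobi symbol (28|37) = +1 (Zolotarev) agrees.

+1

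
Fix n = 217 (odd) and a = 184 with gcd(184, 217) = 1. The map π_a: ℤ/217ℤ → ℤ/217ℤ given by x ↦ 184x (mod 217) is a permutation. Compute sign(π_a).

Orbit of 78 under x↦184x: [78, 30, 95, 120, 163, 46, 1]… (length divides ord_217(184)).
Cycle type of π: 30×6 + 10×3 + 3×2 + 1; total 12 cycles.
Σ(ℓ_i−1) = 217−12 = 205; sign = (−1)^205 = -1.
Check: (184/217) = -1 by Zolotarev.

-1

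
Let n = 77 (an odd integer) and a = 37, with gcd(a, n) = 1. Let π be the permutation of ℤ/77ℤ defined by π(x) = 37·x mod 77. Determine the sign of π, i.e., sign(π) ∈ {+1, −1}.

+1

Orbit of 53 under x↦37x: [53, 36, 23, 4, 71, 9, 25]… (length divides ord_77(37)).
The orbit structure of x ↦ 37x mod 77: 9 orbits of sizes [15, 15, 15, 15, 5, 5, 3, 3, 1].
Σ(ℓ_i−1) = 77−9 = 68; sign = (−1)^68 = +1.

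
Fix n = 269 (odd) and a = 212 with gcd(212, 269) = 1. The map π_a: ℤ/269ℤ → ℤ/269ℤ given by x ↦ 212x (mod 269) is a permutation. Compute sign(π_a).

Orbit of 125 under x↦212x: [125, 138, 204, 208, 249, 64, 118]… (length divides ord_269(212)).
The orbit structure of x ↦ 212x mod 269: 3 orbits of sizes [134, 134, 1].
Σ(ℓ_i−1) = 269−3 = 266; sign = (−1)^266 = +1.
Check: (212/269) = +1 by Zolotarev.

+1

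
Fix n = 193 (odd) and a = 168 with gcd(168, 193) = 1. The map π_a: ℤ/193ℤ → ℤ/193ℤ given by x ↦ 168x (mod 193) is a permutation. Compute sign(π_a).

+1

Trace 31: π^k(31) = [31, 190, 75, 55, 169, 21, 54] for k=0..6.
Cycle type of π: 96×2 + 1; total 3 cycles.
n − c = 193 − 3 = 190; sign = (−1)^190 = +1.
Check: (168/193) = +1 by Zolotarev.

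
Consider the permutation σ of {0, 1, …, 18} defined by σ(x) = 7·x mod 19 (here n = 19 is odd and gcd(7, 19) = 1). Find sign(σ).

+1

Start at x=1: 1 → 7 → 11 → 1 (one orbit).
Cycle lengths of π_7 on ℤ/19ℤ: [3, 3, 3, 3, 3, 3, 1]; 7 cycles in total.
With 7 cycles on 19 points, sign = (−1)^{19−7} = +1.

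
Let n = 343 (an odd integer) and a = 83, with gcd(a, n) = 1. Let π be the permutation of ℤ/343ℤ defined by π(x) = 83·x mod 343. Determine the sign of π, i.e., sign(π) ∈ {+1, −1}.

Start at x=239: 239 → 286 → 71 → 62 → 1 → 83 → 29 → … (one orbit).
Decompose π into cycles: lengths [98, 98, 98, 14, 14, 14, 2, 2, 2, 1] (10 cycles, including the fixed point 0).
10 cycles on 343: each ℓ→(−1)^(ℓ−1), product (−1)^333 = -1.
(83|343)_J = -1 (Zolotarev's lemma cross-check).

-1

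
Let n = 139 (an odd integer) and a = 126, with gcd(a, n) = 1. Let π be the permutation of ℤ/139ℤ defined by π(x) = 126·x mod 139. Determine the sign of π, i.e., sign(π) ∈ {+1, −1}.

-1

Orbit of 75 under x↦126x: [75, 137, 26, 79, 85, 7, 48]… (length divides ord_139(126)).
Cycle lengths of π_126 on ℤ/139ℤ: [138, 1]; 2 cycles in total.
n − c = 139 − 2 = 137; sign = (−1)^137 = -1.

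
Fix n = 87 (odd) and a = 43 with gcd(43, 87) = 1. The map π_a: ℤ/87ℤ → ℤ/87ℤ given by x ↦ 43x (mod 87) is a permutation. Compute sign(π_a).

Orbit of 64 under x↦43x: [64, 55, 16, 79, 4, 85, 1]… (length divides ord_87(43)).
π_43 has 6 disjoint cycles with lengths [28, 28, 28, 1, 1, 1] on {0,…,86}.
sign(π) = (−1)^{n − #cycles} = (−1)^{87−6} = (−1)^81 = -1.
(43|87)_J = -1 (Zolotarev's lemma cross-check).

-1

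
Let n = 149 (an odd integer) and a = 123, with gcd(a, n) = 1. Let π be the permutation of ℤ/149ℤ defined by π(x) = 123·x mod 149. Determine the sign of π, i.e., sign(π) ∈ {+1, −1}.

+1

Trace 67: π^k(67) = [67, 46, 145, 104, 127, 125, 28] for k=0..6.
π_123 has 5 disjoint cycles with lengths [37, 37, 37, 37, 1] on {0,…,148}.
sign(π) = (−1)^{n − #cycles} = (−1)^{149−5} = (−1)^144 = +1.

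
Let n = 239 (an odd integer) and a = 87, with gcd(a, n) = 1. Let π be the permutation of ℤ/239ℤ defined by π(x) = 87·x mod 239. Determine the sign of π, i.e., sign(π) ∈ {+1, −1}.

Orbit of 102 under x↦87x: [102, 31, 68, 180, 125, 120, 163]… (length divides ord_239(87)).
The orbit structure of x ↦ 87x mod 239: 3 orbits of sizes [119, 119, 1].
239 − 3 = 236 transpositions; sign(π) = (−1)^236 = +1.
Check: (87/239) = +1 by Zolotarev.

+1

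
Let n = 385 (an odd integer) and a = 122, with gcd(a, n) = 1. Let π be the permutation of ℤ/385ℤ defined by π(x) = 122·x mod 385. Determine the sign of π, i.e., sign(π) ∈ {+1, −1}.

Start at x=331: 331 → 342 → 144 → 243 → 1 → 122 → 254 → … (one orbit).
The orbit structure of x ↦ 122x mod 385: 55 orbits of sizes [12, 12, 12, 12, 12, 12, 12, 12, 12, 12, 12, 12, 12, 12, 12, 12, 12, 12, 12, 12, 12, 12, 6, 6, 6, 6, 6, 6, 6, 6, 6, 6, 6, 4, 4, 4, 4, 4, 4, 4, 4, 4, 4, 4, 1, 1, 1, 1, 1, 1, 1, 1, 1, 1, 1].
n − c = 385 − 55 = 330; sign = (−1)^330 = +1.
Via Zolotarev, sign(π_{122}) = (122|385) = +1.

+1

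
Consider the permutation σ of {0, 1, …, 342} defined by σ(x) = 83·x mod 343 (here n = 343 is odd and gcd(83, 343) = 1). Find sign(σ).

-1

Start at x=120: 120 → 13 → 50 → 34 → 78 → 300 → 204 → … (one orbit).
The orbit structure of x ↦ 83x mod 343: 10 orbits of sizes [98, 98, 98, 14, 14, 14, 2, 2, 2, 1].
10 cycles on 343: each ℓ→(−1)^(ℓ−1), product (−1)^333 = -1.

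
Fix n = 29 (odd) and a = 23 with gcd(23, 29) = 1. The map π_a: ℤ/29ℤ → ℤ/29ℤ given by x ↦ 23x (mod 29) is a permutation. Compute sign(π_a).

+1

Start at x=23: 23 → 7 → 16 → 20 → 25 → 24 → 1 → 23 (one orbit).
Decompose π into cycles: lengths [7, 7, 7, 7, 1] (5 cycles, including the fixed point 0).
With 5 cycles on 29 points, sign = (−1)^{29−5} = +1.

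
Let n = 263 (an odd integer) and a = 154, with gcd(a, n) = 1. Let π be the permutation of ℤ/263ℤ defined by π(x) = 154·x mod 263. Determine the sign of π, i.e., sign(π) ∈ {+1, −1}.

-1

Trace 104: π^k(104) = [104, 236, 50, 73, 196, 202, 74] for k=0..6.
Decompose π into cycles: lengths [262, 1] (2 cycles, including the fixed point 0).
With 2 cycles on 263 points, sign = (−1)^{263−2} = -1.
Via Zolotarev, sign(π_{154}) = (154|263) = -1.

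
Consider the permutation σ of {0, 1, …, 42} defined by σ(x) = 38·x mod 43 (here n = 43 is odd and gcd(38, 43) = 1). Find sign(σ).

Start at x=24: 24 → 9 → 41 → 10 → 36 → 35 → 40 → … (one orbit).
π_38 has 3 disjoint cycles with lengths [21, 21, 1] on {0,…,42}.
n − c = 43 − 3 = 40; sign = (−1)^40 = +1.
Zolotarev: (38|43) = +1, matching the cycle-count sign.

+1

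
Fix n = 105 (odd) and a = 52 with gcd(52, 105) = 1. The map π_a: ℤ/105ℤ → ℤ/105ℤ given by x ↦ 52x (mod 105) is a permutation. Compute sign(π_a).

Trace 16: π^k(16) = [16, 97, 4, 103, 1, 52, 79] for k=0..6.
The orbit structure of x ↦ 52x mod 105: 15 orbits of sizes [12, 12, 12, 12, 12, 12, 6, 6, 6, 4, 4, 4, 1, 1, 1].
Σ(ℓ_i−1) = 105−15 = 90; sign = (−1)^90 = +1.

+1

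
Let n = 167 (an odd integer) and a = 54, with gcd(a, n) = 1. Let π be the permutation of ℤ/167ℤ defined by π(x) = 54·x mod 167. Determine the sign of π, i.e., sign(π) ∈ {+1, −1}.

Start at x=24: 24 → 127 → 11 → 93 → 12 → 147 → 89 → … (one orbit).
3 cycles of lengths [83, 83, 1].
3 cycles on 167: each ℓ→(−1)^(ℓ−1), product (−1)^164 = +1.
(54|167)_J = +1 (Zolotarev's lemma cross-check).

+1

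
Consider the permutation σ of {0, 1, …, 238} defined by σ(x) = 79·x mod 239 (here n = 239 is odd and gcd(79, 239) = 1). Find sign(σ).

-1

Trace 124: π^k(124) = [124, 236, 2, 158, 54, 203, 24] for k=0..6.
Cycle lengths of π_79 on ℤ/239ℤ: [238, 1]; 2 cycles in total.
2 cycles on 239: each ℓ→(−1)^(ℓ−1), product (−1)^237 = -1.
Check: (79/239) = -1 by Zolotarev.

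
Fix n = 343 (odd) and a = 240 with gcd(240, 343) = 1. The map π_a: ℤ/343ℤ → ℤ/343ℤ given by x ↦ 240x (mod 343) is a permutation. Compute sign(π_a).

Trace 137: π^k(137) = [137, 295, 142, 123, 22, 135, 158] for k=0..6.
Decompose π into cycles: lengths [147, 147, 21, 21, 3, 3, 1] (7 cycles, including the fixed point 0).
7 cycles on 343: each ℓ→(−1)^(ℓ−1), product (−1)^336 = +1.

+1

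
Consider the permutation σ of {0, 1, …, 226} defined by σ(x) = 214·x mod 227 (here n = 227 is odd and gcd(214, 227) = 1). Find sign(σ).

Trace 81: π^k(81) = [81, 82, 69, 11, 84, 43, 122] for k=0..6.
Cycle lengths of π_214 on ℤ/227ℤ: [113, 113, 1]; 3 cycles in total.
n − c = 227 − 3 = 224; sign = (−1)^224 = +1.
(214|227)_J = +1 (Zolotarev's lemma cross-check).

+1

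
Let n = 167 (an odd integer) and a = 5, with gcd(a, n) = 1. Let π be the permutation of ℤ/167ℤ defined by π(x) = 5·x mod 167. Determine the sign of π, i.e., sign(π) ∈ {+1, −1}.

-1

Start at x=104: 104 → 19 → 95 → 141 → 37 → 18 → 90 → … (one orbit).
The orbit structure of x ↦ 5x mod 167: 2 orbits of sizes [166, 1].
2 cycles on 167: each ℓ→(−1)^(ℓ−1), product (−1)^165 = -1.
(5|167)_J = -1 (Zolotarev's lemma cross-check).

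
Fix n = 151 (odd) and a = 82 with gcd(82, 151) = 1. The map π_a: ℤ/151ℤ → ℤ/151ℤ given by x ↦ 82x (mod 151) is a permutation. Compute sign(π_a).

-1

Orbit of 121 under x↦82x: [121, 107, 16, 104, 72, 15, 22]… (length divides ord_151(82)).
The orbit structure of x ↦ 82x mod 151: 2 orbits of sizes [150, 1].
151 − 2 = 149 transpositions; sign(π) = (−1)^149 = -1.
Via Zolotarev, sign(π_{82}) = (82|151) = -1.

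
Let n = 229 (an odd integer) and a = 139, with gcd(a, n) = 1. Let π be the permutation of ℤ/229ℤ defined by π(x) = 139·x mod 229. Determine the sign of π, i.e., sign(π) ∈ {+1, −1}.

Trace 56: π^k(56) = [56, 227, 180, 59, 186, 206, 9] for k=0..6.
2 cycles of lengths [228, 1].
2 cycles on 229: each ℓ→(−1)^(ℓ−1), product (−1)^227 = -1.
(139|229)_J = -1 (Zolotarev's lemma cross-check).

-1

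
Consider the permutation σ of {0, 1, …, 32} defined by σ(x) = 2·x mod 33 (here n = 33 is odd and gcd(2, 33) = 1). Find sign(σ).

+1

Trace 32: π^k(32) = [32, 31, 29, 25, 17, 1, 2] for k=0..6.
π_2 has 5 disjoint cycles with lengths [10, 10, 10, 2, 1] on {0,…,32}.
33 − 5 = 28 transpositions; sign(π) = (−1)^28 = +1.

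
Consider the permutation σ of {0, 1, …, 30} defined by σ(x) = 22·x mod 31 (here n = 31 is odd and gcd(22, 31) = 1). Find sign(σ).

Orbit of 10 under x↦22x: [10, 3, 4, 26, 14, 29, 18]… (length divides ord_31(22)).
Cycle lengths of π_22 on ℤ/31ℤ: [30, 1]; 2 cycles in total.
n − c = 31 − 2 = 29; sign = (−1)^29 = -1.

-1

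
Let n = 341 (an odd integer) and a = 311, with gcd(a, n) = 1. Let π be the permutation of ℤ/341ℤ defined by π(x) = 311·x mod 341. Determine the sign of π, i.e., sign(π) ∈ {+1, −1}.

+1

Start at x=125: 125 → 1 → 311 → 218 → 280 → 125 (one orbit).
Cycle lengths of π_311 on ℤ/341ℤ: [5, 5, 5, 5, 5, 5, 5, 5, 5, 5, 5, 5, 5, 5, 5, 5, 5, 5, 5, 5, 5, 5, 5, 5, 5, 5, 5, 5, 5, 5, 5, 5, 5, 5, 5, 5, 5, 5, 5, 5, 5, 5, 5, 5, 5, 5, 5, 5, 5, 5, 5, 5, 5, 5, 5, 5, 5, 5, 5, 5, 5, 5, 1, 1, 1, 1, 1, 1, 1, 1, 1, 1, 1, 1, 1, 1, 1, 1, 1, 1, 1, 1, 1, 1, 1, 1, 1, 1, 1, 1, 1, 1, 1]; 93 cycles in total.
93 cycles on 341: each ℓ→(−1)^(ℓ−1), product (−1)^248 = +1.
The Jacobi symbol (311|341) = +1 (Zolotarev) agrees.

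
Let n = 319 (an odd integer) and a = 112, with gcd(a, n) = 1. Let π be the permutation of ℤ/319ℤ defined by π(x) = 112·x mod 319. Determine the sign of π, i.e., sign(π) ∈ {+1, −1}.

Trace 53: π^k(53) = [53, 194, 36, 204, 199, 277, 81] for k=0..6.
10 cycles of lengths [70, 70, 70, 70, 10, 7, 7, 7, 7, 1].
319 − 10 = 309 transpositions; sign(π) = (−1)^309 = -1.
Zolotarev: (112|319) = -1, matching the cycle-count sign.

-1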